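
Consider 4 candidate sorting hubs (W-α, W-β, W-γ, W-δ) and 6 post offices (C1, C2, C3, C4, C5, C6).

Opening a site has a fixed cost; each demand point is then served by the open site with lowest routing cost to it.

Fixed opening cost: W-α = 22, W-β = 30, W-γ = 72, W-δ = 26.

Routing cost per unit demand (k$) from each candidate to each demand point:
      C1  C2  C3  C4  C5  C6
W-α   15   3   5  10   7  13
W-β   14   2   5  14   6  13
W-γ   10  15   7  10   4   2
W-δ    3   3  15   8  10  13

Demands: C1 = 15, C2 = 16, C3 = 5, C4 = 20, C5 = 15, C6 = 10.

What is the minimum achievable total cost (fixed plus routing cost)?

Open {W-γ, W-δ}: assign each demand point to its cheapest open site.
  C1→W-δ 15×3=45, C2→W-δ 16×3=48, C3→W-γ 5×7=35, C4→W-δ 20×8=160, C5→W-γ 15×4=60, C6→W-γ 10×2=20
  routing cost 368, fixed 98 → total 466.
Compare {W-β, W-γ, W-δ}: routing cost 342 + fixed 128 = 470.
Compare {W-α, W-γ, W-δ}: routing cost 358 + fixed 120 = 478.
Compare {W-α, W-β, W-γ, W-δ}: routing cost 342 + fixed 150 = 492.
All other subsets cost ≥ 470. Minimum total cost: 466.

466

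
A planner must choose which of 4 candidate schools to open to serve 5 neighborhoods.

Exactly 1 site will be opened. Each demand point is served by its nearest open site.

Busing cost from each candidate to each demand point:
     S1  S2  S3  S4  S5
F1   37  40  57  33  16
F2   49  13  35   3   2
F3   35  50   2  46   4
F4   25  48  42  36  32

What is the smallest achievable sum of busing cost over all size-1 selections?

Open {F2}.
  S1→F2 49, S2→F2 13, S3→F2 35, S4→F2 3, S5→F2 2  ⇒ total 102.
Compare {F3}: total 137.
Compare {F1}: total 183.
No size-1 selection does better; minimum is 102.

102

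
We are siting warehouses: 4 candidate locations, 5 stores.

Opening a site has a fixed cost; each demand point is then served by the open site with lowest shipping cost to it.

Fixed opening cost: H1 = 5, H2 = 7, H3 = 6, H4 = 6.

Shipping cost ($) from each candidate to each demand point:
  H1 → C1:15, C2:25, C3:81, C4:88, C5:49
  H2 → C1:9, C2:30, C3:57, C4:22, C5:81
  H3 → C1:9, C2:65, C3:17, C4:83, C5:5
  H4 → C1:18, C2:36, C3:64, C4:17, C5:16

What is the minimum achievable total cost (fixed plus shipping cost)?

Open {H1, H3, H4}: assign each demand point to its cheapest open site.
  C1→H3 9, C2→H1 25, C3→H3 17, C4→H4 17, C5→H3 5
  shipping cost 73, fixed 17 → total 90.
Compare {H2, H3}: shipping cost 83 + fixed 13 = 96.
Compare {H3, H4}: shipping cost 84 + fixed 12 = 96.
Compare {H1, H2, H3}: shipping cost 78 + fixed 18 = 96.
All other subsets cost ≥ 96. Minimum total cost: 90.

90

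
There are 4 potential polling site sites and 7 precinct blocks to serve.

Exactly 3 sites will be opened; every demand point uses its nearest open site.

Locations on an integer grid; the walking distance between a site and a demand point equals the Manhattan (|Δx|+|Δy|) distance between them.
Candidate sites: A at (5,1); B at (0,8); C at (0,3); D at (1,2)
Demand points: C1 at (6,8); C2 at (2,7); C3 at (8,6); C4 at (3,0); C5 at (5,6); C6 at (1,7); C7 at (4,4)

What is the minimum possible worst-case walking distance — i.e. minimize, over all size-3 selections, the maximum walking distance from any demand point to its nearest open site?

Open {A, B, C}.
  Farthest demand point is C3 at walking distance 8 (to A); all others are ≤ 8.
With {A, B, D} the worst case is 8.
With {A, C, D} the worst case is 8.
No size-3 selection achieves below 8.

8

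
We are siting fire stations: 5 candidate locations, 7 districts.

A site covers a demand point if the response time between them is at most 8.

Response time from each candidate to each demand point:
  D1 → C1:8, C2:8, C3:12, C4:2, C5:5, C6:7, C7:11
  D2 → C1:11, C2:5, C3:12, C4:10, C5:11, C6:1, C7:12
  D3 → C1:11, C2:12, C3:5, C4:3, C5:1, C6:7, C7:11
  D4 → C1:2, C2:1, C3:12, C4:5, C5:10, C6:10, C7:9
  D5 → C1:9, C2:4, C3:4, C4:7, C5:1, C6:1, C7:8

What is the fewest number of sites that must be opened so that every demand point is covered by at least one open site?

Coverage sets (demand points within 8 of each site):
  D1: {C1, C2, C4, C5, C6}
  D2: {C2, C6}
  D3: {C3, C4, C5, C6}
  D4: {C1, C2, C4}
  D5: {C2, C3, C4, C5, C6, C7}
No single site covers all 7 demand points.
But {D1, D5} covers everything, so the minimum is 2.

2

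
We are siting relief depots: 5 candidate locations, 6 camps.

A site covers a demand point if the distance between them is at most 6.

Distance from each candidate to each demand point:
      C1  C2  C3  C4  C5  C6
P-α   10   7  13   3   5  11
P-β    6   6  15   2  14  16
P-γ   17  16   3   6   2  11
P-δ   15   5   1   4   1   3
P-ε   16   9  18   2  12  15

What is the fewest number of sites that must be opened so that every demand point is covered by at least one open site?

Coverage sets (demand points within 6 of each site):
  P-α: {C4, C5}
  P-β: {C1, C2, C4}
  P-γ: {C3, C4, C5}
  P-δ: {C2, C3, C4, C5, C6}
  P-ε: {C4}
No single site covers all 6 demand points.
But {P-β, P-δ} covers everything, so the minimum is 2.

2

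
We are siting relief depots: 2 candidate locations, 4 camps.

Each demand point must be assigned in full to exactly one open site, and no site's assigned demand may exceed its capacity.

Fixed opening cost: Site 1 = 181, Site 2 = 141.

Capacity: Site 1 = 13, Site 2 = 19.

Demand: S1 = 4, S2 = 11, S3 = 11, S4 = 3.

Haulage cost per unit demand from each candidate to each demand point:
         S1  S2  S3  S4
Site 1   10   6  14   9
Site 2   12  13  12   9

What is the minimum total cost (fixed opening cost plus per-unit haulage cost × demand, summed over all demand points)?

Open {Site 1, Site 2}; cheapest assignment that respects the capacities:
  Site 1 (cap 13, load 11): S2 — cost 11×6 = 66
  Site 2 (cap 19, load 18): S1, S3, S4 — cost 4×12 + 11×12 + 3×9 = 207
  Shipping 273, fixed 322 → total 595.
  Any other capacity-feasible assignment to {Site 1, Site 2} ships for at least 273.
Total demand is 29 and no other set of sites has combined capacity ≥ 29, so {Site 1, Site 2} is the only feasible choice of open sites. Minimum: 595.

595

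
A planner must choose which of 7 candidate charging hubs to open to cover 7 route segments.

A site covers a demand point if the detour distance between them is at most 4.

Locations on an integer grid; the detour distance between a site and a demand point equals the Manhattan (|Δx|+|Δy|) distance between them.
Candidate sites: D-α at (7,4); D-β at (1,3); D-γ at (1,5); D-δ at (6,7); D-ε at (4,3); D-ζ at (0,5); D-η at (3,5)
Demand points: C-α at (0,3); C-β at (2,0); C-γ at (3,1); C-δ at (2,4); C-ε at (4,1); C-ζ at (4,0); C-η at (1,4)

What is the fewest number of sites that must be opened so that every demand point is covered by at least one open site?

2

Coverage sets (demand points within 4 of each site):
  D-α: {}
  D-β: {C-α, C-β, C-γ, C-δ, C-η}
  D-γ: {C-α, C-δ, C-η}
  D-δ: {}
  D-ε: {C-α, C-γ, C-δ, C-ε, C-ζ, C-η}
  D-ζ: {C-α, C-δ, C-η}
  D-η: {C-γ, C-δ, C-η}
No single site covers all 7 demand points.
But {D-β, D-ε} covers everything, so the minimum is 2.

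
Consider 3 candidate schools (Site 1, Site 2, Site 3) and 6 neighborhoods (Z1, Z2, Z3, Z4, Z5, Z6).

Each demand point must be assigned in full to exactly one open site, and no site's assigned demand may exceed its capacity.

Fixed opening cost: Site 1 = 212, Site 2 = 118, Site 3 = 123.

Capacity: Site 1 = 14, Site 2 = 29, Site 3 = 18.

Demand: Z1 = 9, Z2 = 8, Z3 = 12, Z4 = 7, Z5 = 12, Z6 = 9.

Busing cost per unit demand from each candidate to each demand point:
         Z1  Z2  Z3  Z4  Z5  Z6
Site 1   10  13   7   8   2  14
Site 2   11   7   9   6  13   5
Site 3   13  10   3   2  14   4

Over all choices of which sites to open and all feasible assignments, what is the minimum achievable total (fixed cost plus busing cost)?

790

Open {Site 1, Site 2, Site 3}; cheapest assignment that respects the capacities:
  Site 1 (cap 14, load 12): Z5 — cost 12×2 = 24
  Site 2 (cap 29, load 29): Z1, Z2, Z3 — cost 9×11 + 8×7 + 12×9 = 263
  Site 3 (cap 18, load 16): Z4, Z6 — cost 7×2 + 9×4 = 50
  Shipping 337, fixed 453 → total 790.
  Any other capacity-feasible assignment to {Site 1, Site 2, Site 3} ships for at least 337.
Total demand is 57 and no other set of sites has combined capacity ≥ 57, so {Site 1, Site 2, Site 3} is the only feasible choice of open sites. Minimum: 790.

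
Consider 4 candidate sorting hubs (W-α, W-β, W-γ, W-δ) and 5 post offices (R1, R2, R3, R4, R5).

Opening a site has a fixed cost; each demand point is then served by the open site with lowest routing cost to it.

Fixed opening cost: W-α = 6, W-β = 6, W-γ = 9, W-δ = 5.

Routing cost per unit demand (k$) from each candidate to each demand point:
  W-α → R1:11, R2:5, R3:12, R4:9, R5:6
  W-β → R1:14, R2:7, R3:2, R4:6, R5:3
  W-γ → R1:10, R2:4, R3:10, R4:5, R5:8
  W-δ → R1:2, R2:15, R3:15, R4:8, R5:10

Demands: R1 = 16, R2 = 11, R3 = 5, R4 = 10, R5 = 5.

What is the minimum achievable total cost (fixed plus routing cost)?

171

Open {W-β, W-γ, W-δ}: assign each demand point to its cheapest open site.
  R1→W-δ 16×2=32, R2→W-γ 11×4=44, R3→W-β 5×2=10, R4→W-γ 10×5=50, R5→W-β 5×3=15
  routing cost 151, fixed 20 → total 171.
Compare {W-α, W-β, W-γ, W-δ}: routing cost 151 + fixed 26 = 177.
Compare {W-α, W-β, W-δ}: routing cost 172 + fixed 17 = 189.
Compare {W-β, W-δ}: routing cost 194 + fixed 11 = 205.
All other subsets cost ≥ 177. Minimum total cost: 171.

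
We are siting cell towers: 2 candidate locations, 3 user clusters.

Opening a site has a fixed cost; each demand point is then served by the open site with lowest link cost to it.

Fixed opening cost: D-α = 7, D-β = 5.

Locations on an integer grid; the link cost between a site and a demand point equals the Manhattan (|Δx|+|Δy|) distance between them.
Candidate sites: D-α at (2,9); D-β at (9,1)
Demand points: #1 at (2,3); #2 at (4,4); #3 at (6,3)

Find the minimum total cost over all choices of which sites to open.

27

Open {D-β}: assign each demand point to its cheapest open site.
  #1→D-β 9, #2→D-β 8, #3→D-β 5
  link cost 22, fixed 5 → total 27.
Compare {D-α}: link cost 23 + fixed 7 = 30.
Compare {D-α, D-β}: link cost 18 + fixed 12 = 30.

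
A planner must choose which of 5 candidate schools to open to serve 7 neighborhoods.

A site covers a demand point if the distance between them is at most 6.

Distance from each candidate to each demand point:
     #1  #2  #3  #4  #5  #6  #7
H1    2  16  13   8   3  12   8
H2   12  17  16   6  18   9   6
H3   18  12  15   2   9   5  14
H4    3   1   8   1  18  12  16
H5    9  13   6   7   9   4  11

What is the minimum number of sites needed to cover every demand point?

4

Coverage sets (demand points within 6 of each site):
  H1: {#1, #5}
  H2: {#4, #7}
  H3: {#4, #6}
  H4: {#1, #2, #4}
  H5: {#3, #6}
No 3 sites suffice: every size-3 union leaves at least one demand point uncovered.
But {H1, H2, H4, H5} covers everything, so the minimum is 4.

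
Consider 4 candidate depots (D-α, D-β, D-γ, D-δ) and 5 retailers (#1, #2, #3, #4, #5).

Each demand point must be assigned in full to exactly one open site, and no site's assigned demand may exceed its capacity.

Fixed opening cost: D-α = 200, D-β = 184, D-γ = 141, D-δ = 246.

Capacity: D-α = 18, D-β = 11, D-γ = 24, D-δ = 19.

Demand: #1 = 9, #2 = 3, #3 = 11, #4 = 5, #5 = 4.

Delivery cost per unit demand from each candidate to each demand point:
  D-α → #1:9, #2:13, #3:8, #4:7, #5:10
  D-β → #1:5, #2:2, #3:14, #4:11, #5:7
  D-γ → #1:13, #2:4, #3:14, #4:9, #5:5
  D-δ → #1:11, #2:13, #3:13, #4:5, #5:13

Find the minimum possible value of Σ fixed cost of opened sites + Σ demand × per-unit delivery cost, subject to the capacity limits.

601

Open {D-β, D-γ}; cheapest assignment that respects the capacities:
  D-β (cap 11, load 9): #1 — cost 9×5 = 45
  D-γ (cap 24, load 23): #2, #3, #4, #5 — cost 3×4 + 11×14 + 5×9 + 4×5 = 231
  Shipping 276, fixed 325 → total 601.
  Any other capacity-feasible assignment to {D-β, D-γ} ships for at least 276.
Compare {D-α, D-γ}: its best feasible assignment gives total 613.
Compare {D-γ, D-δ}: its best feasible assignment gives total 697.
Every other set of open sites that can feasibly serve all demand totals ≥ 613 even under its best assignment. Minimum: 601.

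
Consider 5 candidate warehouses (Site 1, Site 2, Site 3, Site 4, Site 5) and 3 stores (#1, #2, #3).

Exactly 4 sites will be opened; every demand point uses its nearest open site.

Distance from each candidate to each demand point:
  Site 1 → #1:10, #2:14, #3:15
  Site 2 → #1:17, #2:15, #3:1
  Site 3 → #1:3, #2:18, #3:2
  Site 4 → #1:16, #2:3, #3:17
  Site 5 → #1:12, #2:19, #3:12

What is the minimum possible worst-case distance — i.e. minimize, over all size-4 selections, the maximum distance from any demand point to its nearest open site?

3

Open {Site 1, Site 2, Site 3, Site 4}.
  Farthest demand point is #1 at distance 3 (to Site 3); all others are ≤ 3.
With {Site 1, Site 3, Site 4, Site 5} the worst case is 3.
With {Site 2, Site 3, Site 4, Site 5} the worst case is 3.
No size-4 selection achieves below 3.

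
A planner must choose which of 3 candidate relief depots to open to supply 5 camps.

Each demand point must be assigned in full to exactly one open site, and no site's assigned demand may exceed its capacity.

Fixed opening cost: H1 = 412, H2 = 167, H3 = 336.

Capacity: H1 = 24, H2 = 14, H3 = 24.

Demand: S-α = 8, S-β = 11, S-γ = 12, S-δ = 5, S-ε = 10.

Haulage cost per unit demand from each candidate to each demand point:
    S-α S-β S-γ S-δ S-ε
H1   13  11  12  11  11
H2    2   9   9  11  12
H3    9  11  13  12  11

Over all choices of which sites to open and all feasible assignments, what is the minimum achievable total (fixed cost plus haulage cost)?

1255

Open {H1, H3}; cheapest assignment that respects the capacities:
  H1 (cap 24, load 23): S-β, S-γ — cost 11×11 + 12×12 = 265
  H3 (cap 24, load 23): S-α, S-δ, S-ε — cost 8×9 + 5×12 + 10×11 = 242
  Shipping 507, fixed 748 → total 1255.
  Any other capacity-feasible assignment to {H1, H3} ships for at least 507.
Compare {H1, H2, H3}: its best feasible assignment gives total 1361.
Every other set of open sites that can feasibly serve all demand totals ≥ 1361 even under its best assignment. Minimum: 1255.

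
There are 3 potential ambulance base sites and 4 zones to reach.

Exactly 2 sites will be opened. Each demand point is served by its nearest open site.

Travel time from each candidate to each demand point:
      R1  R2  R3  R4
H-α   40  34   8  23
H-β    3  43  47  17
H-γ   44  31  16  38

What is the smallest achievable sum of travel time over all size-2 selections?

62

Open {H-α, H-β}.
  R1→H-β 3, R2→H-α 34, R3→H-α 8, R4→H-β 17  ⇒ total 62.
Compare {H-β, H-γ}: total 67.
Compare {H-α, H-γ}: total 102.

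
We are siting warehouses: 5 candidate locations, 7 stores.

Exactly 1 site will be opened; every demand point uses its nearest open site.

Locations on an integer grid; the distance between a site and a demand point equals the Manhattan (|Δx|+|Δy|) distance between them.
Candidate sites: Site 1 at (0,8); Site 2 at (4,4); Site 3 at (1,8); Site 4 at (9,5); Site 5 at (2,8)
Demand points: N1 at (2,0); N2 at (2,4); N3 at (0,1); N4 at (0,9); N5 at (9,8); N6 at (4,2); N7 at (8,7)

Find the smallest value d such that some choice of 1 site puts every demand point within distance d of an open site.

9

Open {Site 2}.
  Farthest demand point is N4 at distance 9 (to Site 2); all others are ≤ 9.
With {Site 3} the worst case is 9.
With {Site 5} the worst case is 9.
No size-1 selection achieves below 9.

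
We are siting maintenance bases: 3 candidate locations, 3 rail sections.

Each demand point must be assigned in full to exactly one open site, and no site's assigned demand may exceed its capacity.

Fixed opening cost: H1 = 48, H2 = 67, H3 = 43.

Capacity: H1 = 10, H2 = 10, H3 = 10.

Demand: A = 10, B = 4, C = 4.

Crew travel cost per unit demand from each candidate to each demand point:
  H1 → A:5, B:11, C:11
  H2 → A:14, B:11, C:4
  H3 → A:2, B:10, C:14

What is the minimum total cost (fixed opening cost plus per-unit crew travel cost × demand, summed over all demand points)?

Open {H2, H3}; cheapest assignment that respects the capacities:
  H2 (cap 10, load 8): B, C — cost 4×11 + 4×4 = 60
  H3 (cap 10, load 10): A — cost 10×2 = 20
  Shipping 80, fixed 110 → total 190.
  Any other capacity-feasible assignment to {H2, H3} ships for at least 80.
Compare {H1, H3}: its best feasible assignment gives total 199.
Compare {H1, H2}: its best feasible assignment gives total 225.
Every other set of open sites that can feasibly serve all demand totals ≥ 199 even under its best assignment. Minimum: 190.

190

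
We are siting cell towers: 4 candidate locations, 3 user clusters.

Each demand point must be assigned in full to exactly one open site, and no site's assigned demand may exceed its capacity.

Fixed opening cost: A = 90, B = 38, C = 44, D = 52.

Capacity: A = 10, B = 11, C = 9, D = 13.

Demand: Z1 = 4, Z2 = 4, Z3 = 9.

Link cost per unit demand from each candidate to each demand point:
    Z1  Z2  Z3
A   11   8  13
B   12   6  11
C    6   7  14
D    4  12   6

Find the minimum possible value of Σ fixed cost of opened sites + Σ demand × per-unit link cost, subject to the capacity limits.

184

Open {B, D}; cheapest assignment that respects the capacities:
  B (cap 11, load 4): Z2 — cost 4×6 = 24
  D (cap 13, load 13): Z1, Z3 — cost 4×4 + 9×6 = 70
  Shipping 94, fixed 90 → total 184.
  Any other capacity-feasible assignment to {B, D} ships for at least 94.
Compare {C, D}: its best feasible assignment gives total 194.
Compare {B, C, D}: its best feasible assignment gives total 228.
Every other set of open sites that can feasibly serve all demand totals ≥ 194 even under its best assignment. Minimum: 184.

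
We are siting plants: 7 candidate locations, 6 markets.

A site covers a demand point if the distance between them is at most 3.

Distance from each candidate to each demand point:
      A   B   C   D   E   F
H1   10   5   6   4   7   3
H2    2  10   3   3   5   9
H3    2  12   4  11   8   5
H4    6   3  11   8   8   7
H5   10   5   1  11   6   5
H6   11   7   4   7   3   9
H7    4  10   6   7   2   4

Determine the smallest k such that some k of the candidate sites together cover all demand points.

Coverage sets (demand points within 3 of each site):
  H1: {F}
  H2: {A, C, D}
  H3: {A}
  H4: {B}
  H5: {C}
  H6: {E}
  H7: {E}
No 3 sites suffice: every size-3 union leaves at least one demand point uncovered.
But {H1, H2, H4, H6} covers everything, so the minimum is 4.

4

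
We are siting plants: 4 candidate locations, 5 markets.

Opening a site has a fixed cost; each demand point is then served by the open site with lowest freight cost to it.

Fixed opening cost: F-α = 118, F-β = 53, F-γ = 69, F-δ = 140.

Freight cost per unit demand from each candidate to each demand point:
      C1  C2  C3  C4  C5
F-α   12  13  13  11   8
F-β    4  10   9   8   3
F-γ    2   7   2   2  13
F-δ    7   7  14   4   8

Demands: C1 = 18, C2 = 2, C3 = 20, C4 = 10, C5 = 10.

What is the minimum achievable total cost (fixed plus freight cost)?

Open {F-β, F-γ}: assign each demand point to its cheapest open site.
  C1→F-γ 18×2=36, C2→F-γ 2×7=14, C3→F-γ 20×2=40, C4→F-γ 10×2=20, C5→F-β 10×3=30
  freight cost 140, fixed 122 → total 262.
Compare {F-γ}: freight cost 240 + fixed 69 = 309.
Compare {F-α, F-γ}: freight cost 190 + fixed 187 = 377.
Compare {F-α, F-β, F-γ}: freight cost 140 + fixed 240 = 380.
All other subsets cost ≥ 309. Minimum total cost: 262.

262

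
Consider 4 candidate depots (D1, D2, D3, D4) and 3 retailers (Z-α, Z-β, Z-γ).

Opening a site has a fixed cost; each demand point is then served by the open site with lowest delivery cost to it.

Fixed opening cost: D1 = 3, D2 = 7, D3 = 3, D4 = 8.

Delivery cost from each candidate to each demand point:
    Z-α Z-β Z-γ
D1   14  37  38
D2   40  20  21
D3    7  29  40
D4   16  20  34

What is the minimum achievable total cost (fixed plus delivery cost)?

Open {D2, D3}: assign each demand point to its cheapest open site.
  Z-α→D3 7, Z-β→D2 20, Z-γ→D2 21
  delivery cost 48, fixed 10 → total 58.
Compare {D1, D2, D3}: delivery cost 48 + fixed 13 = 61.
Compare {D1, D2}: delivery cost 55 + fixed 10 = 65.
Compare {D2, D3, D4}: delivery cost 48 + fixed 18 = 66.
All other subsets cost ≥ 61. Minimum total cost: 58.

58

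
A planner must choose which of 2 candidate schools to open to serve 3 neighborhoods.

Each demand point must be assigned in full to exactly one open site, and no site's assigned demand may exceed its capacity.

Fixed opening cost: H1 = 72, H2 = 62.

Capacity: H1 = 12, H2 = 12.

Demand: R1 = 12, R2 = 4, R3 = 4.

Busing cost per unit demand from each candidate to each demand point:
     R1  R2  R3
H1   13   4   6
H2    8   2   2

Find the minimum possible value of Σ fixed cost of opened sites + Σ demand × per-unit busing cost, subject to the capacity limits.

Open {H1, H2}; cheapest assignment that respects the capacities:
  H1 (cap 12, load 8): R2, R3 — cost 4×4 + 4×6 = 40
  H2 (cap 12, load 12): R1 — cost 12×8 = 96
  Shipping 136, fixed 134 → total 270.
  Any other capacity-feasible assignment to {H1, H2} ships for at least 136.
Total demand is 20 and no other set of sites has combined capacity ≥ 20, so {H1, H2} is the only feasible choice of open sites. Minimum: 270.

270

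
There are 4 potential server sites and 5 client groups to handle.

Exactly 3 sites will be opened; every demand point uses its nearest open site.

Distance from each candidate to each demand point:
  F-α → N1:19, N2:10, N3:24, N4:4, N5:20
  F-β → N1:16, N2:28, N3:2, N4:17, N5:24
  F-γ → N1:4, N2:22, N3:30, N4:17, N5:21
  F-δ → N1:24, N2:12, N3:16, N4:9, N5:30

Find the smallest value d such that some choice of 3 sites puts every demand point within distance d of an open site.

20

Open {F-α, F-β, F-γ}.
  Farthest demand point is N5 at distance 20 (to F-α); all others are ≤ 20.
With {F-α, F-β, F-δ} the worst case is 20.
With {F-α, F-γ, F-δ} the worst case is 20.
No size-3 selection achieves below 20.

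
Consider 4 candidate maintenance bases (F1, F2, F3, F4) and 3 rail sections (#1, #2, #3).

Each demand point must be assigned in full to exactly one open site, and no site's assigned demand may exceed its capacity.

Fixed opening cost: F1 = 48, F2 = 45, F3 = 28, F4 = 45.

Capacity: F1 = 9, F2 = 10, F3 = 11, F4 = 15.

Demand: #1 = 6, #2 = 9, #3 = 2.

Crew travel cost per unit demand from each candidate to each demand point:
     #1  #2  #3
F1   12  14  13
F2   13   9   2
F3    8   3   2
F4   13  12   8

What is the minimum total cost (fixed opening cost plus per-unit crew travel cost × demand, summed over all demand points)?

Open {F1, F3}; cheapest assignment that respects the capacities:
  F1 (cap 9, load 6): #1 — cost 6×12 = 72
  F3 (cap 11, load 11): #2, #3 — cost 9×3 + 2×2 = 31
  Shipping 103, fixed 76 → total 179.
  Any other capacity-feasible assignment to {F1, F3} ships for at least 103.
Compare {F2, F3}: its best feasible assignment gives total 182.
Compare {F3, F4}: its best feasible assignment gives total 182.
Every other set of open sites that can feasibly serve all demand totals ≥ 182 even under its best assignment. Minimum: 179.

179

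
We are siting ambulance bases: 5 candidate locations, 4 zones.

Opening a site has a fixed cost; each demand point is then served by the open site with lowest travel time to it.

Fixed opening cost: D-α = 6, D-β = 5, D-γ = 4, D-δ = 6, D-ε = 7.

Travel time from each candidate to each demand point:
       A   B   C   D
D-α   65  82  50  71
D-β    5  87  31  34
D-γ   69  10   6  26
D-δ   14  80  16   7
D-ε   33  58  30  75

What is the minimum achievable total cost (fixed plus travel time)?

43

Open {D-β, D-γ, D-δ}: assign each demand point to its cheapest open site.
  A→D-β 5, B→D-γ 10, C→D-γ 6, D→D-δ 7
  travel time 28, fixed 15 → total 43.
Compare {D-γ, D-δ}: travel time 37 + fixed 10 = 47.
Compare {D-α, D-β, D-γ, D-δ}: travel time 28 + fixed 21 = 49.
Compare {D-β, D-γ, D-δ, D-ε}: travel time 28 + fixed 22 = 50.
All other subsets cost ≥ 47. Minimum total cost: 43.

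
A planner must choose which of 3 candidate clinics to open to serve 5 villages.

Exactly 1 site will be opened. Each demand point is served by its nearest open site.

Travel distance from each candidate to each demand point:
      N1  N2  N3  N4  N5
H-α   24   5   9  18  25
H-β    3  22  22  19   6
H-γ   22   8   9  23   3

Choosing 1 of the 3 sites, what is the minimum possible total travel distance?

65

Open {H-γ}.
  N1→H-γ 22, N2→H-γ 8, N3→H-γ 9, N4→H-γ 23, N5→H-γ 3  ⇒ total 65.
Compare {H-β}: total 72.
Compare {H-α}: total 81.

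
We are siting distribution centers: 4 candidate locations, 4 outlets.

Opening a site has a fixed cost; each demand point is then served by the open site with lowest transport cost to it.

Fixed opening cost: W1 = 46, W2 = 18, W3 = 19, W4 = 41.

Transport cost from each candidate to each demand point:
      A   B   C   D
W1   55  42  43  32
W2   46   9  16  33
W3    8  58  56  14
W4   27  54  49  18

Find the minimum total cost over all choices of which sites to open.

Open {W2, W3}: assign each demand point to its cheapest open site.
  A→W3 8, B→W2 9, C→W2 16, D→W3 14
  transport cost 47, fixed 37 → total 84.
Compare {W2}: transport cost 104 + fixed 18 = 122.
Compare {W2, W3, W4}: transport cost 47 + fixed 78 = 125.
Compare {W2, W4}: transport cost 70 + fixed 59 = 129.
All other subsets cost ≥ 122. Minimum total cost: 84.

84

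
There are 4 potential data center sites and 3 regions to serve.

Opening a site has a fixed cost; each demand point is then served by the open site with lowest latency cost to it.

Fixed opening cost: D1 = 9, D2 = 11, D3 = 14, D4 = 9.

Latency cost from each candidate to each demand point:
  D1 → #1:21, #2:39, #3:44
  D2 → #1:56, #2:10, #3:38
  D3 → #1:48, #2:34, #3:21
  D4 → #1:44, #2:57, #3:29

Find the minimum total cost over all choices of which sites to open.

Open {D1, D2, D3}: assign each demand point to its cheapest open site.
  #1→D1 21, #2→D2 10, #3→D3 21
  latency cost 52, fixed 34 → total 86.
Compare {D1, D2}: latency cost 69 + fixed 20 = 89.
Compare {D1, D2, D4}: latency cost 60 + fixed 29 = 89.
Compare {D1, D2, D3, D4}: latency cost 52 + fixed 43 = 95.
All other subsets cost ≥ 89. Minimum total cost: 86.

86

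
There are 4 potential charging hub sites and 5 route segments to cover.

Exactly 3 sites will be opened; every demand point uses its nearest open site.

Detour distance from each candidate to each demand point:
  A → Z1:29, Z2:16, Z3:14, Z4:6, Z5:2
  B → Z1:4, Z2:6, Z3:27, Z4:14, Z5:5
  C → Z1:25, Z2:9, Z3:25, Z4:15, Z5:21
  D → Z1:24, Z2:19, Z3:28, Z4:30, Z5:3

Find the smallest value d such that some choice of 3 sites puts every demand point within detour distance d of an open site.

14

Open {A, B, C}.
  Farthest demand point is Z3 at detour distance 14 (to A); all others are ≤ 14.
With {A, B, D} the worst case is 14.
With {A, C, D} the worst case is 24.
No size-3 selection achieves below 14.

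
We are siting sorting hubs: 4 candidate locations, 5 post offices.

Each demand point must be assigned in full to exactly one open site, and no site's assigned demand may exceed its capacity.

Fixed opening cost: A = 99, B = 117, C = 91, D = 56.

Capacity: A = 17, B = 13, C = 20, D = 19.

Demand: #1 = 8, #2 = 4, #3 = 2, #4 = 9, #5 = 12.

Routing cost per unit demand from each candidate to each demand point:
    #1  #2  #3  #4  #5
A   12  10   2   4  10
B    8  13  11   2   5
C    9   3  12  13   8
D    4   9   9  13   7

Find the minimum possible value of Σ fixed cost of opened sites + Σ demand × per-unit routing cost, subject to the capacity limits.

Open {C, D}; cheapest assignment that respects the capacities:
  C (cap 20, load 16): #2, #5 — cost 4×3 + 12×8 = 108
  D (cap 19, load 19): #1, #3, #4 — cost 8×4 + 2×9 + 9×13 = 167
  Shipping 275, fixed 147 → total 422.
  Any other capacity-feasible assignment to {C, D} ships for at least 275.
Compare {A, D}: its best feasible assignment gives total 425.
Compare {A, C, D}: its best feasible assignment gives total 426.
Every other set of open sites that can feasibly serve all demand totals ≥ 425 even under its best assignment. Minimum: 422.

422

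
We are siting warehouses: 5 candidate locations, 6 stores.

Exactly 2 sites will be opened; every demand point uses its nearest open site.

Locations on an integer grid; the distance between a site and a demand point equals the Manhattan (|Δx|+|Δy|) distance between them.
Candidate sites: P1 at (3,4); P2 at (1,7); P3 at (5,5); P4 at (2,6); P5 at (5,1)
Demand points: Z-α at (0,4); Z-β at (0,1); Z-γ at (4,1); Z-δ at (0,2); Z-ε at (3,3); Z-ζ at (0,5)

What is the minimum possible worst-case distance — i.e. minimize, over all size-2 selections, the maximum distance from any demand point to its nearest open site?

Open {P1, P5}.
  Farthest demand point is Z-β at distance 5 (to P5); all others are ≤ 5.
With {P1, P2} the worst case is 6.
With {P1, P3} the worst case is 6.
No size-2 selection achieves below 5.

5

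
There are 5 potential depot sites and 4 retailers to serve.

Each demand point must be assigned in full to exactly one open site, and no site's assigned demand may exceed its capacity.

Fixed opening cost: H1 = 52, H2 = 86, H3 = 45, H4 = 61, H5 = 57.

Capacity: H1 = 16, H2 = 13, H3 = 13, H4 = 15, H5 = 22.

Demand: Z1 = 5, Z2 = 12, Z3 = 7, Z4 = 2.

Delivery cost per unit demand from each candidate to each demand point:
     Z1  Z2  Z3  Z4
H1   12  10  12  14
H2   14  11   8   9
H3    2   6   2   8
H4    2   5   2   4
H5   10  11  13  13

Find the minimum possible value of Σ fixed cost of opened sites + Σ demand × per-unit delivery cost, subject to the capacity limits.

Open {H3, H4}; cheapest assignment that respects the capacities:
  H3 (cap 13, load 12): Z1, Z3 — cost 5×2 + 7×2 = 24
  H4 (cap 15, load 14): Z2, Z4 — cost 12×5 + 2×4 = 68
  Shipping 92, fixed 106 → total 198.
  Any other capacity-feasible assignment to {H3, H4} ships for at least 92.
Compare {H1, H3, H4}: its best feasible assignment gives total 250.
Compare {H3, H4, H5}: its best feasible assignment gives total 255.
Every other set of open sites that can feasibly serve all demand totals ≥ 250 even under its best assignment. Minimum: 198.

198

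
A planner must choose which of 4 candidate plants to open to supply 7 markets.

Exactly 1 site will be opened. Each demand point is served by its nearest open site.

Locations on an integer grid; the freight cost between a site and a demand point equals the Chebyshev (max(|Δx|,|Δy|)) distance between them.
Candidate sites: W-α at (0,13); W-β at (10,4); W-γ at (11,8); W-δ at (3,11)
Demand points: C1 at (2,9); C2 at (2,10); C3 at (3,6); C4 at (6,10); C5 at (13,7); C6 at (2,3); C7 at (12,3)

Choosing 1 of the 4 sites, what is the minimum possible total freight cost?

Open {W-δ}.
  C1→W-δ 2, C2→W-δ 1, C3→W-δ 5, C4→W-δ 3, C5→W-δ 10, C6→W-δ 8, C7→W-δ 9  ⇒ total 38.
Compare {W-β}: total 42.
Compare {W-γ}: total 47.
No size-1 selection does better; minimum is 38.

38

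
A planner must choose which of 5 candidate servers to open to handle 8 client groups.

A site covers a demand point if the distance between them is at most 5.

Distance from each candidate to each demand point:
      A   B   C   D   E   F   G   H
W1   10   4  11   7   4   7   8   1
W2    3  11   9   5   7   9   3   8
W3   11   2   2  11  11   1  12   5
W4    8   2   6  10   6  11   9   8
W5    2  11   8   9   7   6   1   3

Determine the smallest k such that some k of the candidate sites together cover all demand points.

Coverage sets (demand points within 5 of each site):
  W1: {B, E, H}
  W2: {A, D, G}
  W3: {B, C, F, H}
  W4: {B}
  W5: {A, G, H}
No 2 sites suffice: every size-2 union leaves at least one demand point uncovered.
But {W1, W2, W3} covers everything, so the minimum is 3.

3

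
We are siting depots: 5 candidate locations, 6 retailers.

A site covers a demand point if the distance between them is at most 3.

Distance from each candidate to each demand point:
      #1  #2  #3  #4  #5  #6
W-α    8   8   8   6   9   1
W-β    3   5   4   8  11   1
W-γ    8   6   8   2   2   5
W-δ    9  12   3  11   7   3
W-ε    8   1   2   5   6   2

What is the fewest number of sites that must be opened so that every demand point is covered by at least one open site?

Coverage sets (demand points within 3 of each site):
  W-α: {#6}
  W-β: {#1, #6}
  W-γ: {#4, #5}
  W-δ: {#3, #6}
  W-ε: {#2, #3, #6}
No 2 sites suffice: every size-2 union leaves at least one demand point uncovered.
But {W-β, W-γ, W-ε} covers everything, so the minimum is 3.

3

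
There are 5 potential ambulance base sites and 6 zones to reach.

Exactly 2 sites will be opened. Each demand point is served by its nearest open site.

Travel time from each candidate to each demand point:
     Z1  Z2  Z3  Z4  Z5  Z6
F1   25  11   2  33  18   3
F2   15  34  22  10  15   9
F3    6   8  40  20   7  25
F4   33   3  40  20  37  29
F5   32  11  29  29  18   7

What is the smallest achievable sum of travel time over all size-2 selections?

46

Open {F1, F3}.
  Z1→F3 6, Z2→F3 8, Z3→F1 2, Z4→F3 20, Z5→F3 7, Z6→F1 3  ⇒ total 46.
Compare {F1, F2}: total 56.
Compare {F2, F3}: total 62.
No size-2 selection does better; minimum is 46.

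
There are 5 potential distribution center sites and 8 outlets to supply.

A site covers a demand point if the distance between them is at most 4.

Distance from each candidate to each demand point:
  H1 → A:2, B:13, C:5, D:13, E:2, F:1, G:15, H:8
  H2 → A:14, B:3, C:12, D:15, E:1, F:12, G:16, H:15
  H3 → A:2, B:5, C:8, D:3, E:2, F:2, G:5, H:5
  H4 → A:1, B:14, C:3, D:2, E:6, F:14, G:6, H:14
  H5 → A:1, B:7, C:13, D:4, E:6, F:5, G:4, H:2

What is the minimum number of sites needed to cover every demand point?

Coverage sets (demand points within 4 of each site):
  H1: {A, E, F}
  H2: {B, E}
  H3: {A, D, E, F}
  H4: {A, C, D}
  H5: {A, D, G, H}
No 3 sites suffice: every size-3 union leaves at least one demand point uncovered.
But {H1, H2, H4, H5} covers everything, so the minimum is 4.

4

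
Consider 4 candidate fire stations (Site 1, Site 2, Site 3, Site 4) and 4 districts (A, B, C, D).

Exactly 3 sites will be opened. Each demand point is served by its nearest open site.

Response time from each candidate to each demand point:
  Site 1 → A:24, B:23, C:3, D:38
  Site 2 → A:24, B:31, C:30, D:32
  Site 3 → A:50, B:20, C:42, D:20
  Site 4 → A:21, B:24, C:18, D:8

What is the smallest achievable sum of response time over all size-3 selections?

Open {Site 1, Site 3, Site 4}.
  A→Site 4 21, B→Site 3 20, C→Site 1 3, D→Site 4 8  ⇒ total 52.
Compare {Site 1, Site 2, Site 4}: total 55.
Compare {Site 1, Site 2, Site 3}: total 67.
No size-3 selection does better; minimum is 52.

52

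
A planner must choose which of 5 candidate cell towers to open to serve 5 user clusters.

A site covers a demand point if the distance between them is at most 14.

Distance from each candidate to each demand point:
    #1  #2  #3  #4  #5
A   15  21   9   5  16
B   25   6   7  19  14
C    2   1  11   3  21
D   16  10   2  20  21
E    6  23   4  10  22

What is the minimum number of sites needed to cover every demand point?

2

Coverage sets (demand points within 14 of each site):
  A: {#3, #4}
  B: {#2, #3, #5}
  C: {#1, #2, #3, #4}
  D: {#2, #3}
  E: {#1, #3, #4}
No single site covers all 5 demand points.
But {B, C} covers everything, so the minimum is 2.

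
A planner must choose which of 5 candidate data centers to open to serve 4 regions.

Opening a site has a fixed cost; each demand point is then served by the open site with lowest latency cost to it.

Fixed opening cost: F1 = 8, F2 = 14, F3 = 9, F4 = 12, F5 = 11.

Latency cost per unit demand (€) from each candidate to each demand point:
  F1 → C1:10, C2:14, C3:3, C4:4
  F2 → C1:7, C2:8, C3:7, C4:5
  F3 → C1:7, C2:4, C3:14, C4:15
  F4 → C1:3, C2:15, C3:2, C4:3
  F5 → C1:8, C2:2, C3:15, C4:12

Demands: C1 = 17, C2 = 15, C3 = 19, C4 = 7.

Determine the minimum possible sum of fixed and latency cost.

163

Open {F4, F5}: assign each demand point to its cheapest open site.
  C1→F4 17×3=51, C2→F5 15×2=30, C3→F4 19×2=38, C4→F4 7×3=21
  latency cost 140, fixed 23 → total 163.
Compare {F1, F4, F5}: latency cost 140 + fixed 31 = 171.
Compare {F3, F4, F5}: latency cost 140 + fixed 32 = 172.
Compare {F2, F4, F5}: latency cost 140 + fixed 37 = 177.
All other subsets cost ≥ 171. Minimum total cost: 163.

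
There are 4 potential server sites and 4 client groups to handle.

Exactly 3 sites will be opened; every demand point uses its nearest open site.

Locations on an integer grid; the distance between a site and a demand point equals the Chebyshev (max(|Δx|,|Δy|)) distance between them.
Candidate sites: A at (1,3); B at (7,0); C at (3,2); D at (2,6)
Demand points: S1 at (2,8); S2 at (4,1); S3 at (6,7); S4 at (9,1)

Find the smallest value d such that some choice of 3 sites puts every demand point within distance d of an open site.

4

Open {A, B, D}.
  Farthest demand point is S3 at distance 4 (to D); all others are ≤ 4.
With {B, C, D} the worst case is 4.
With {A, B, C} the worst case is 5.
No size-3 selection achieves below 4.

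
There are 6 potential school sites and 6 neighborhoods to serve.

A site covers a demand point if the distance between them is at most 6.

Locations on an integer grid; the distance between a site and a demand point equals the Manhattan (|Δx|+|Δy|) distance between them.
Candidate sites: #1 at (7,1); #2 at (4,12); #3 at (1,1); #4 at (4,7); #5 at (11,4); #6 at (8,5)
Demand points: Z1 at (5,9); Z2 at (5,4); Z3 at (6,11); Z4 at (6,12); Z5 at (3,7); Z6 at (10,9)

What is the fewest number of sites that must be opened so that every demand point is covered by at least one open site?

Coverage sets (demand points within 6 of each site):
  #1: {Z2}
  #2: {Z1, Z3, Z4, Z5}
  #3: {}
  #4: {Z1, Z2, Z3, Z5}
  #5: {Z2, Z6}
  #6: {Z2, Z6}
No single site covers all 6 demand points.
But {#2, #5} covers everything, so the minimum is 2.

2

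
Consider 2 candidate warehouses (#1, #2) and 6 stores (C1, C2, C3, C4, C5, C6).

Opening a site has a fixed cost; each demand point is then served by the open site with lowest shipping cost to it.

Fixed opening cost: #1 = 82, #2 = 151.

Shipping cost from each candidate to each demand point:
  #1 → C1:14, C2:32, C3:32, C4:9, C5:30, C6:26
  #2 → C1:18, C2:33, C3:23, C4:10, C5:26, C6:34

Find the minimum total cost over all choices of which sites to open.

225

Open {#1}: assign each demand point to its cheapest open site.
  C1→#1 14, C2→#1 32, C3→#1 32, C4→#1 9, C5→#1 30, C6→#1 26
  shipping cost 143, fixed 82 → total 225.
Compare {#2}: shipping cost 144 + fixed 151 = 295.
Compare {#1, #2}: shipping cost 130 + fixed 233 = 363.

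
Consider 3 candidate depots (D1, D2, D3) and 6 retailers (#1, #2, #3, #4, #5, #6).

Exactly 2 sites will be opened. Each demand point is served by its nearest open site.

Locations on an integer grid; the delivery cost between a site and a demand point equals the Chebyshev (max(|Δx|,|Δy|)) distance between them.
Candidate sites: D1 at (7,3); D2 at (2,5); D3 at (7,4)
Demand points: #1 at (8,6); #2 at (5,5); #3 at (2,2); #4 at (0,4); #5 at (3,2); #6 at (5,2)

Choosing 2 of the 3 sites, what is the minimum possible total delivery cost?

Open {D2, D3}.
  #1→D3 2, #2→D3 2, #3→D2 3, #4→D2 2, #5→D2 3, #6→D3 2  ⇒ total 14.
Compare {D1, D2}: total 15.
Compare {D1, D3}: total 22.

14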